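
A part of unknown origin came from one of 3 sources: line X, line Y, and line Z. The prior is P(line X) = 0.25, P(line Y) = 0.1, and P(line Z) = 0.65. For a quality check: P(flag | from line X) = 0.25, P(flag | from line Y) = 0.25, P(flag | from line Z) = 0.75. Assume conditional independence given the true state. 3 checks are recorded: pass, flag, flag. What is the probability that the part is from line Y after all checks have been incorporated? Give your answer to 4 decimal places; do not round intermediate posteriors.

After 'pass': normaliser = 0.75·0.2500 + 0.75·0.1000 + 0.25·0.6500; P(line X) ≈ 0.4412, P(line Y) ≈ 0.1765, P(line Z) ≈ 0.3824
After 'flag': normaliser = 0.25·0.4412 + 0.25·0.1765 + 0.75·0.3824; P(line X) ≈ 0.2500, P(line Y) ≈ 0.1000, P(line Z) ≈ 0.6500
After 'flag': normaliser = 0.25·0.2500 + 0.25·0.1000 + 0.75·0.6500; P(line X) ≈ 0.1087, P(line Y) ≈ 0.0435, P(line Z) ≈ 0.8478

0.0435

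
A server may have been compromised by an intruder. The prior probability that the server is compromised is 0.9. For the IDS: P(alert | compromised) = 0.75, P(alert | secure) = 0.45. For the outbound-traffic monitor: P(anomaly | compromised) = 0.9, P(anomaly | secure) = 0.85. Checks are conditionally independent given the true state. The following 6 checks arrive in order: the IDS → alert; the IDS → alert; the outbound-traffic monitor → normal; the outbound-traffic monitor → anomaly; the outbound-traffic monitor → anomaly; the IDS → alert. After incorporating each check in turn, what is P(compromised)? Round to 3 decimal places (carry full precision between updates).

0.969

After the IDS='alert': P(compromised) = 0.75·0.9000 / (0.75·0.9000 + 0.45·0.1000) ≈ 0.9375
After the IDS='alert': P(compromised) = 0.75·0.9375 / (0.75·0.9375 + 0.45·0.0625) ≈ 0.9615
After the outbound-traffic monitor='normal': P(compromised) = 0.1·0.9615 / (0.1·0.9615 + 0.15·0.0385) ≈ 0.9434
After the outbound-traffic monitor='anomaly': P(compromised) = 0.9·0.9434 / (0.9·0.9434 + 0.85·0.0566) ≈ 0.9464
After the outbound-traffic monitor='anomaly': P(compromised) = 0.9·0.9464 / (0.9·0.9464 + 0.85·0.0536) ≈ 0.9492
After the IDS='alert': P(compromised) = 0.75·0.9492 / (0.75·0.9492 + 0.45·0.0508) ≈ 0.9689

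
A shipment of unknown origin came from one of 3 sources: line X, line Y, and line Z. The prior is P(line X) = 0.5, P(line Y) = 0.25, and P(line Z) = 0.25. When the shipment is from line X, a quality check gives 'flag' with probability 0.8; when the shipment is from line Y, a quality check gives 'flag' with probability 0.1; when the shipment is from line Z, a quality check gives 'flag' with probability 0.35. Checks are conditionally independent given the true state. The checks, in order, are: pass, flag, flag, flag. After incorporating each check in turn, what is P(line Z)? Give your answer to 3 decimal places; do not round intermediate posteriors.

After 'pass': normaliser = 0.2·0.5000 + 0.9·0.2500 + 0.65·0.2500; P(line X) ≈ 0.2051, P(line Y) ≈ 0.4615, P(line Z) ≈ 0.3333
After 'flag': normaliser = 0.8·0.2051 + 0.1·0.4615 + 0.35·0.3333; P(line X) ≈ 0.5020, P(line Y) ≈ 0.1412, P(line Z) ≈ 0.3569
After 'flag': normaliser = 0.8·0.5020 + 0.1·0.1412 + 0.35·0.3569; P(line X) ≈ 0.7428, P(line Y) ≈ 0.0261, P(line Z) ≈ 0.2310
After 'flag': normaliser = 0.8·0.7428 + 0.1·0.0261 + 0.35·0.2310; P(line X) ≈ 0.8768, P(line Y) ≈ 0.0039, P(line Z) ≈ 0.1193

0.119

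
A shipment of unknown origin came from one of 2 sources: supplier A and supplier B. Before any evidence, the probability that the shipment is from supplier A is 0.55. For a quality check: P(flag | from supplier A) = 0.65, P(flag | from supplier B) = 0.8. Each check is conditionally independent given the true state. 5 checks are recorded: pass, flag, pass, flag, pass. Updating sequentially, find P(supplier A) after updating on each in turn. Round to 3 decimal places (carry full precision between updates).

After 'pass': P(supplier A) = 0.35·0.5500 / (0.35·0.5500 + 0.2·0.4500) ≈ 0.6814
After 'flag': P(supplier A) = 0.65·0.6814 / (0.65·0.6814 + 0.8·0.3186) ≈ 0.6347
After 'pass': P(supplier A) = 0.35·0.6347 / (0.35·0.6347 + 0.2·0.3653) ≈ 0.7526
After 'flag': P(supplier A) = 0.65·0.7526 / (0.65·0.7526 + 0.8·0.2474) ≈ 0.7119
After 'pass': P(supplier A) = 0.35·0.7119 / (0.35·0.7119 + 0.2·0.2881) ≈ 0.8122

0.812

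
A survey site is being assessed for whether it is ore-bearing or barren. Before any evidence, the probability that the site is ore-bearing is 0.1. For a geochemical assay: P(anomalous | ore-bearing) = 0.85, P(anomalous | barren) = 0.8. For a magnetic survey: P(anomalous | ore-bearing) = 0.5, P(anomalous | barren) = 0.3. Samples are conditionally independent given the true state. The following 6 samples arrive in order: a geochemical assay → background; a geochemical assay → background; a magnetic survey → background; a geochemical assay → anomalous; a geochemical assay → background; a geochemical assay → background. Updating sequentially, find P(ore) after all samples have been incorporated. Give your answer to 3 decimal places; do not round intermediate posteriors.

0.026

Apply Bayes' rule sequentially, carrying P(ore) forward.
After a geochemical assay='background': P(ore) = 0.15·0.1000 / (0.15·0.1000 + 0.2·0.9000) ≈ 0.0769
After a geochemical assay='background': P(ore) = 0.15·0.0769 / (0.15·0.0769 + 0.2·0.9231) ≈ 0.0588
After a magnetic survey='background': P(ore) = 0.5·0.0588 / (0.5·0.0588 + 0.7·0.9412) ≈ 0.0427
After a geochemical assay='anomalous': P(ore) = 0.85·0.0427 / (0.85·0.0427 + 0.8·0.9573) ≈ 0.0453
After a geochemical assay='background': P(ore) = 0.15·0.0453 / (0.15·0.0453 + 0.2·0.9547) ≈ 0.0344
After a geochemical assay='background': P(ore) = 0.15·0.0344 / (0.15·0.0344 + 0.2·0.9656) ≈ 0.0260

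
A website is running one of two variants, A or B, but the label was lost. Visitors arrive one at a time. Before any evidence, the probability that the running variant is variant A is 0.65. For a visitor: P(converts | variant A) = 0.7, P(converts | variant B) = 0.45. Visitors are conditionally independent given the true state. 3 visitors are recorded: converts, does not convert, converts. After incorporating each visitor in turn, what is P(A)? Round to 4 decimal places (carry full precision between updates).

After 'converts': P(A) = 0.7·0.6500 / (0.7·0.6500 + 0.45·0.3500) ≈ 0.7429
After 'does not convert': P(A) = 0.3·0.7429 / (0.3·0.7429 + 0.55·0.2571) ≈ 0.6118
After 'converts': P(A) = 0.7·0.6118 / (0.7·0.6118 + 0.45·0.3882) ≈ 0.7102

0.7102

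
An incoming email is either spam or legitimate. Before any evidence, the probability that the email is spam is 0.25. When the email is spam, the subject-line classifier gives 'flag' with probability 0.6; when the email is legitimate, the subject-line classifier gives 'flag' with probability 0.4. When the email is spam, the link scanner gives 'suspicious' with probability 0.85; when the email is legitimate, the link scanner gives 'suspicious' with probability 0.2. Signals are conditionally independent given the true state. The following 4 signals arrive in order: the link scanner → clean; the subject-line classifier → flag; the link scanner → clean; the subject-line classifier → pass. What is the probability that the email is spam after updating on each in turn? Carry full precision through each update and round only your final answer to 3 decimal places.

0.012

Apply Bayes' rule sequentially, carrying P(spam) forward.
After the link scanner='clean': P(spam) = 0.15·0.2500 / (0.15·0.2500 + 0.8·0.7500) ≈ 0.0588
After the subject-line classifier='flag': P(spam) = 0.6·0.0588 / (0.6·0.0588 + 0.4·0.9412) ≈ 0.0857
After the link scanner='clean': P(spam) = 0.15·0.0857 / (0.15·0.0857 + 0.8·0.9143) ≈ 0.0173
After the subject-line classifier='pass': P(spam) = 0.4·0.0173 / (0.4·0.0173 + 0.6·0.9827) ≈ 0.0116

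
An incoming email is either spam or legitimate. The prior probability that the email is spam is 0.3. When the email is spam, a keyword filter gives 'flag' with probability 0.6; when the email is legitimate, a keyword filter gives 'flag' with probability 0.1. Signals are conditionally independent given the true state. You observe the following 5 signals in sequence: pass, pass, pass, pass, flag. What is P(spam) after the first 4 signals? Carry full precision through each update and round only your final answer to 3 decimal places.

Each posterior becomes the prior for the next update.
After 'pass': P(spam) = 0.4·0.3000 / (0.4·0.3000 + 0.9·0.7000) ≈ 0.1600
After 'pass': P(spam) = 0.4·0.1600 / (0.4·0.1600 + 0.9·0.8400) ≈ 0.0780
After 'pass': P(spam) = 0.4·0.0780 / (0.4·0.0780 + 0.9·0.9220) ≈ 0.0363
After 'pass': P(spam) = 0.4·0.0363 / (0.4·0.0363 + 0.9·0.9637) ≈ 0.0164

0.016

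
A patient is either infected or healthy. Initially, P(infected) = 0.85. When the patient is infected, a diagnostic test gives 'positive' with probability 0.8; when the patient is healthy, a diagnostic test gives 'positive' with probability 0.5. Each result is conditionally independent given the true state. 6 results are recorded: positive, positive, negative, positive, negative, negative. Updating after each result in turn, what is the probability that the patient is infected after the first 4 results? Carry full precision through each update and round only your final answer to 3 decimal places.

0.903

After 'positive': P(infected) = 0.8·0.8500 / (0.8·0.8500 + 0.5·0.1500) ≈ 0.9007
After 'positive': P(infected) = 0.8·0.9007 / (0.8·0.9007 + 0.5·0.0993) ≈ 0.9355
After 'negative': P(infected) = 0.2·0.9355 / (0.2·0.9355 + 0.5·0.0645) ≈ 0.8530
After 'positive': P(infected) = 0.8·0.8530 / (0.8·0.8530 + 0.5·0.1470) ≈ 0.9028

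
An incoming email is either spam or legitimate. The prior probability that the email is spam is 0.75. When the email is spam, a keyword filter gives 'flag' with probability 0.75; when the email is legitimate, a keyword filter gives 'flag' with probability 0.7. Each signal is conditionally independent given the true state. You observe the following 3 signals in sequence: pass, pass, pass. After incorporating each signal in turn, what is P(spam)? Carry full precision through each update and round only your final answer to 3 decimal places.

0.635

After 'pass': P(spam) = 0.25·0.7500 / (0.25·0.7500 + 0.3·0.2500) ≈ 0.7143
After 'pass': P(spam) = 0.25·0.7143 / (0.25·0.7143 + 0.3·0.2857) ≈ 0.6757
After 'pass': P(spam) = 0.25·0.6757 / (0.25·0.6757 + 0.3·0.3243) ≈ 0.6345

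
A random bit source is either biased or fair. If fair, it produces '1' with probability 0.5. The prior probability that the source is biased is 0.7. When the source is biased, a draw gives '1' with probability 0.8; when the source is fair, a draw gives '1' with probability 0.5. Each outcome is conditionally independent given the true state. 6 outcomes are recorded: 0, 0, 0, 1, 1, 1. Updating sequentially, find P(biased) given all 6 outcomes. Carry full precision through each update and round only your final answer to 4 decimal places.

0.3795

Each posterior becomes the prior for the next update.
After '0': P(biased) = 0.2·0.7000 / (0.2·0.7000 + 0.5·0.3000) ≈ 0.4828
After '0': P(biased) = 0.2·0.4828 / (0.2·0.4828 + 0.5·0.5172) ≈ 0.2718
After '0': P(biased) = 0.2·0.2718 / (0.2·0.2718 + 0.5·0.7282) ≈ 0.1299
After '1': P(biased) = 0.8·0.1299 / (0.8·0.1299 + 0.5·0.8701) ≈ 0.1929
After '1': P(biased) = 0.8·0.1929 / (0.8·0.1929 + 0.5·0.8071) ≈ 0.2766
After '1': P(biased) = 0.8·0.2766 / (0.8·0.2766 + 0.5·0.7234) ≈ 0.3795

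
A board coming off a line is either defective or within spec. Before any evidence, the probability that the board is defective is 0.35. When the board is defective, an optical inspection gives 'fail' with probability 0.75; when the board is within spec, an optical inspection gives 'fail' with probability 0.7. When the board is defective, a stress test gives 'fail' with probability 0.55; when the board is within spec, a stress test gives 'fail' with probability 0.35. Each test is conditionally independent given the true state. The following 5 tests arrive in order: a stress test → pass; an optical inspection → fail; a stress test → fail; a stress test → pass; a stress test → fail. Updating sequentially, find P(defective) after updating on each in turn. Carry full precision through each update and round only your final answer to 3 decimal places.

0.406

After a stress test='pass': P(defective) = 0.45·0.3500 / (0.45·0.3500 + 0.65·0.6500) ≈ 0.2716
After an optical inspection='fail': P(defective) = 0.75·0.2716 / (0.75·0.2716 + 0.7·0.7284) ≈ 0.2854
After a stress test='fail': P(defective) = 0.55·0.2854 / (0.55·0.2854 + 0.35·0.7146) ≈ 0.3856
After a stress test='pass': P(defective) = 0.45·0.3856 / (0.45·0.3856 + 0.65·0.6144) ≈ 0.3029
After a stress test='fail': P(defective) = 0.55·0.3029 / (0.55·0.3029 + 0.35·0.6971) ≈ 0.4058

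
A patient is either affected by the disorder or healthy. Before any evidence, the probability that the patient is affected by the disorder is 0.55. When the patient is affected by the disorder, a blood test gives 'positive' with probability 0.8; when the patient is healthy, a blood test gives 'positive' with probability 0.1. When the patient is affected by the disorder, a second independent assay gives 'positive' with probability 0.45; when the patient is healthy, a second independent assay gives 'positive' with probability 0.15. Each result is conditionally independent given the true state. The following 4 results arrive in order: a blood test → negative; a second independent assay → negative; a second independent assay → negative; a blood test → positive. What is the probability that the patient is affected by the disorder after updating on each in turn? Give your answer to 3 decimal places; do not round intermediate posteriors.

0.476

After a blood test='negative': P(affected) = 0.2·0.5500 / (0.2·0.5500 + 0.9·0.4500) ≈ 0.2136
After a second independent assay='negative': P(affected) = 0.55·0.2136 / (0.55·0.2136 + 0.85·0.7864) ≈ 0.1495
After a second independent assay='negative': P(affected) = 0.55·0.1495 / (0.55·0.1495 + 0.85·0.8505) ≈ 0.1021
After a blood test='positive': P(affected) = 0.8·0.1021 / (0.8·0.1021 + 0.1·0.8979) ≈ 0.4764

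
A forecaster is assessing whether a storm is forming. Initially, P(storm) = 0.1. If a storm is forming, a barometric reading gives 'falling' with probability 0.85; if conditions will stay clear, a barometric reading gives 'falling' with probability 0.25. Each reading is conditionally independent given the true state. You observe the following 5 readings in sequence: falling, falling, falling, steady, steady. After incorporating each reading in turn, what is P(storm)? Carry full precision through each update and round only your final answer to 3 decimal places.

After 'falling': P(storm) = 0.85·0.1000 / (0.85·0.1000 + 0.25·0.9000) ≈ 0.2742
After 'falling': P(storm) = 0.85·0.2742 / (0.85·0.2742 + 0.25·0.7258) ≈ 0.5623
After 'falling': P(storm) = 0.85·0.5623 / (0.85·0.5623 + 0.25·0.4377) ≈ 0.8137
After 'steady': P(storm) = 0.15·0.8137 / (0.15·0.8137 + 0.75·0.1863) ≈ 0.4662
After 'steady': P(storm) = 0.15·0.4662 / (0.15·0.4662 + 0.75·0.5338) ≈ 0.1487

0.149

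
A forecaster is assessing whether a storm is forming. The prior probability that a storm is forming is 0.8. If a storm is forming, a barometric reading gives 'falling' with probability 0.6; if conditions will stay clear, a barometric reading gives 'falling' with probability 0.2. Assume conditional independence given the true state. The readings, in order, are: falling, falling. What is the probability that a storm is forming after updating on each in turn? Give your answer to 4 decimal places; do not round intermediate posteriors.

After 'falling': P(storm) = 0.6·0.8000 / (0.6·0.8000 + 0.2·0.2000) ≈ 0.9231
After 'falling': P(storm) = 0.6·0.9231 / (0.6·0.9231 + 0.2·0.0769) ≈ 0.9730

0.9730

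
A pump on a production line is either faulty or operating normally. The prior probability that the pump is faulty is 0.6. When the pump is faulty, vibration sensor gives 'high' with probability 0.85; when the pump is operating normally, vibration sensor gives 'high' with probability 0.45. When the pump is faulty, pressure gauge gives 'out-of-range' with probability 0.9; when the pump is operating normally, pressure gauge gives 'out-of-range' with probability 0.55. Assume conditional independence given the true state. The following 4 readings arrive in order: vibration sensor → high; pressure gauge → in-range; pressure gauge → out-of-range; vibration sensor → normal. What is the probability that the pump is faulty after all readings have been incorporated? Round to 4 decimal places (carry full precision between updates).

After vibration sensor='high': P(faulty) = 0.85·0.6000 / (0.85·0.6000 + 0.45·0.4000) ≈ 0.7391
After pressure gauge='in-range': P(faulty) = 0.1·0.7391 / (0.1·0.7391 + 0.45·0.2609) ≈ 0.3864
After pressure gauge='out-of-range': P(faulty) = 0.9·0.3864 / (0.9·0.3864 + 0.55·0.6136) ≈ 0.5075
After vibration sensor='normal': P(faulty) = 0.15·0.5075 / (0.15·0.5075 + 0.55·0.4925) ≈ 0.2194

0.2194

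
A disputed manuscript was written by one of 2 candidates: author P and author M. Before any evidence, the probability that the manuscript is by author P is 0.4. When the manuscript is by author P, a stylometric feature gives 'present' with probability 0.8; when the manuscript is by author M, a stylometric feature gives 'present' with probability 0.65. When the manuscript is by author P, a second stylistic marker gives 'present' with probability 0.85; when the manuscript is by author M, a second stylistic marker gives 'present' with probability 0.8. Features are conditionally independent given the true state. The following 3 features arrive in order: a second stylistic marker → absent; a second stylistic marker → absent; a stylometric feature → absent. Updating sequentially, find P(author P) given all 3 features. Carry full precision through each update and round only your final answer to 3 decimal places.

0.176

After a second stylistic marker='absent': P(author P) = 0.15·0.4000 / (0.15·0.4000 + 0.2·0.6000) ≈ 0.3333
After a second stylistic marker='absent': P(author P) = 0.15·0.3333 / (0.15·0.3333 + 0.2·0.6667) ≈ 0.2727
After a stylometric feature='absent': P(author P) = 0.2·0.2727 / (0.2·0.2727 + 0.35·0.7273) ≈ 0.1765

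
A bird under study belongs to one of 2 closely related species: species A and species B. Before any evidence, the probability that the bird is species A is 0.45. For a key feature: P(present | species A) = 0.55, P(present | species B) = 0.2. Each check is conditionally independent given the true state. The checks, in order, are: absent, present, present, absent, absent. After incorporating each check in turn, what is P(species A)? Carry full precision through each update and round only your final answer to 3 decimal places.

After 'absent': P(species A) = 0.45·0.4500 / (0.45·0.4500 + 0.8·0.5500) ≈ 0.3152
After 'present': P(species A) = 0.55·0.3152 / (0.55·0.3152 + 0.2·0.6848) ≈ 0.5586
After 'present': P(species A) = 0.55·0.5586 / (0.55·0.5586 + 0.2·0.4414) ≈ 0.7768
After 'absent': P(species A) = 0.45·0.7768 / (0.45·0.7768 + 0.8·0.2232) ≈ 0.6619
After 'absent': P(species A) = 0.45·0.6619 / (0.45·0.6619 + 0.8·0.3381) ≈ 0.5241

0.524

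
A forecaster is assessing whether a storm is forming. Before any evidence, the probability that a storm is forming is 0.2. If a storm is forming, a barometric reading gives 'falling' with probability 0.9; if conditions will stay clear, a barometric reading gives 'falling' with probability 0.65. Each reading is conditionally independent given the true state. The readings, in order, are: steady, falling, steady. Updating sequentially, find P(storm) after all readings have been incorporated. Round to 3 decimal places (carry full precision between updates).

After 'steady': P(storm) = 0.1·0.2000 / (0.1·0.2000 + 0.35·0.8000) ≈ 0.0667
After 'falling': P(storm) = 0.9·0.0667 / (0.9·0.0667 + 0.65·0.9333) ≈ 0.0900
After 'steady': P(storm) = 0.1·0.0900 / (0.1·0.0900 + 0.35·0.9100) ≈ 0.0275

0.027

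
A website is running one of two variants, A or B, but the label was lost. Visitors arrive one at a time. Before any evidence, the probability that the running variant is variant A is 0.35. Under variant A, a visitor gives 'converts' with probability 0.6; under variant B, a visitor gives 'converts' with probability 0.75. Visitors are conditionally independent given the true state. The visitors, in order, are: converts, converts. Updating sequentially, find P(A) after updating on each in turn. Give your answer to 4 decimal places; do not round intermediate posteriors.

After 'converts': P(A) = 0.6·0.3500 / (0.6·0.3500 + 0.75·0.6500) ≈ 0.3011
After 'converts': P(A) = 0.6·0.3011 / (0.6·0.3011 + 0.75·0.6989) ≈ 0.2563

0.2563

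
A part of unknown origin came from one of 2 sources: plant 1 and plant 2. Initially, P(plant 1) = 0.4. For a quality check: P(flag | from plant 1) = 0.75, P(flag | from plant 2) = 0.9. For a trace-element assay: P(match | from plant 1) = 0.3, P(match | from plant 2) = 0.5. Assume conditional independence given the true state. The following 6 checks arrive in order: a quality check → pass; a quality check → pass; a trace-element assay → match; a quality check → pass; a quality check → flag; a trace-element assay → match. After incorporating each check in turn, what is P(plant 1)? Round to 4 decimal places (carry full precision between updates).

After a quality check='pass': P(plant 1) = 0.25·0.4000 / (0.25·0.4000 + 0.1·0.6000) ≈ 0.6250
After a quality check='pass': P(plant 1) = 0.25·0.6250 / (0.25·0.6250 + 0.1·0.3750) ≈ 0.8065
After a trace-element assay='match': P(plant 1) = 0.3·0.8065 / (0.3·0.8065 + 0.5·0.1935) ≈ 0.7143
After a quality check='pass': P(plant 1) = 0.25·0.7143 / (0.25·0.7143 + 0.1·0.2857) ≈ 0.8621
After a quality check='flag': P(plant 1) = 0.75·0.8621 / (0.75·0.8621 + 0.9·0.1379) ≈ 0.8389
After a trace-element assay='match': P(plant 1) = 0.3·0.8389 / (0.3·0.8389 + 0.5·0.1611) ≈ 0.7576

0.7576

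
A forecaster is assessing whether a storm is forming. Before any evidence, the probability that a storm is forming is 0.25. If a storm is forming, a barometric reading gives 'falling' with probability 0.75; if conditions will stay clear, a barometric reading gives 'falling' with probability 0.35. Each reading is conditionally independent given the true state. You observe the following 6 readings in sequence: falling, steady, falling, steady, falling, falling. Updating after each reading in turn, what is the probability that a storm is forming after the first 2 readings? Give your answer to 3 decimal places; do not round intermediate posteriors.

After 'falling': P(storm) = 0.75·0.2500 / (0.75·0.2500 + 0.35·0.7500) ≈ 0.4167
After 'steady': P(storm) = 0.25·0.4167 / (0.25·0.4167 + 0.65·0.5833) ≈ 0.2155

0.216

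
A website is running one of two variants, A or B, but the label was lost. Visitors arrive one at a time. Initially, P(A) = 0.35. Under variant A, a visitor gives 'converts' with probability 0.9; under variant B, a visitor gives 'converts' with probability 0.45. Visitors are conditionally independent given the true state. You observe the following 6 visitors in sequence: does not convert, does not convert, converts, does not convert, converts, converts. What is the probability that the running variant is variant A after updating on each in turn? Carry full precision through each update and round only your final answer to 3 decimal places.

Each posterior becomes the prior for the next update.
After 'does not convert': P(A) = 0.1·0.3500 / (0.1·0.3500 + 0.55·0.6500) ≈ 0.0892
After 'does not convert': P(A) = 0.1·0.0892 / (0.1·0.0892 + 0.55·0.9108) ≈ 0.0175
After 'converts': P(A) = 0.9·0.0175 / (0.9·0.0175 + 0.45·0.9825) ≈ 0.0344
After 'does not convert': P(A) = 0.1·0.0344 / (0.1·0.0344 + 0.55·0.9656) ≈ 0.0064
After 'converts': P(A) = 0.9·0.0064 / (0.9·0.0064 + 0.45·0.9936) ≈ 0.0128
After 'converts': P(A) = 0.9·0.0128 / (0.9·0.0128 + 0.45·0.9872) ≈ 0.0252

0.025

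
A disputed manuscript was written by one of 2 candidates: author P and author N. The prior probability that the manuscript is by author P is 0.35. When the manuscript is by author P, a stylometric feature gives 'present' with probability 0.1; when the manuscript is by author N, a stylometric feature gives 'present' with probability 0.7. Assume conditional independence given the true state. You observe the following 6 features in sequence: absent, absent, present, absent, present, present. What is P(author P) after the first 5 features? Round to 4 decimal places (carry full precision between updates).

Each posterior becomes the prior for the next update.
After 'absent': P(author P) = 0.9·0.3500 / (0.9·0.3500 + 0.3·0.6500) ≈ 0.6176
After 'absent': P(author P) = 0.9·0.6176 / (0.9·0.6176 + 0.3·0.3824) ≈ 0.8289
After 'present': P(author P) = 0.1·0.8289 / (0.1·0.8289 + 0.7·0.1711) ≈ 0.4091
After 'absent': P(author P) = 0.9·0.4091 / (0.9·0.4091 + 0.3·0.5909) ≈ 0.6750
After 'present': P(author P) = 0.1·0.6750 / (0.1·0.6750 + 0.7·0.3250) ≈ 0.2288

0.2288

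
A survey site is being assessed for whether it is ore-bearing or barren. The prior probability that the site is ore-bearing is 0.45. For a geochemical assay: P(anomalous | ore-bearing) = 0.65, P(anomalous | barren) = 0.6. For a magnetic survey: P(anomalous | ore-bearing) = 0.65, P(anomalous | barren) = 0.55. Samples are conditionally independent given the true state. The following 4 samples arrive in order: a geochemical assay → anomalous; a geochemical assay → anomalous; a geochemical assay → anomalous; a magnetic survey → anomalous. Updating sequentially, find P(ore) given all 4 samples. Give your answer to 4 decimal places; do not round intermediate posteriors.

0.5514

Each posterior becomes the prior for the next update.
After a geochemical assay='anomalous': P(ore) = 0.65·0.4500 / (0.65·0.4500 + 0.6·0.5500) ≈ 0.4699
After a geochemical assay='anomalous': P(ore) = 0.65·0.4699 / (0.65·0.4699 + 0.6·0.5301) ≈ 0.4899
After a geochemical assay='anomalous': P(ore) = 0.65·0.4899 / (0.65·0.4899 + 0.6·0.5101) ≈ 0.5099
After a magnetic survey='anomalous': P(ore) = 0.65·0.5099 / (0.65·0.5099 + 0.55·0.4901) ≈ 0.5514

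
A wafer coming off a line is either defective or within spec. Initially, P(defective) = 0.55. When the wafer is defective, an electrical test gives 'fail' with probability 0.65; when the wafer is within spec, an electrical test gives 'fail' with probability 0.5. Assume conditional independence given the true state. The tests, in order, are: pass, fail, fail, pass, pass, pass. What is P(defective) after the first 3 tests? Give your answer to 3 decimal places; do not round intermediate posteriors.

After 'pass': P(defective) = 0.35·0.5500 / (0.35·0.5500 + 0.5·0.4500) ≈ 0.4611
After 'fail': P(defective) = 0.65·0.4611 / (0.65·0.4611 + 0.5·0.5389) ≈ 0.5266
After 'fail': P(defective) = 0.65·0.5266 / (0.65·0.5266 + 0.5·0.4734) ≈ 0.5912

0.591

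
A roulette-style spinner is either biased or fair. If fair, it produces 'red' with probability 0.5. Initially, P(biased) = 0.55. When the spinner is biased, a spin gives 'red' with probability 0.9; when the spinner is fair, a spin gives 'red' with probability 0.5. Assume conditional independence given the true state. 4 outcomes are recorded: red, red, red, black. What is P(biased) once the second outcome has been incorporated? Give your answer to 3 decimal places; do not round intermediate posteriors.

0.798

After 'red': P(biased) = 0.9·0.5500 / (0.9·0.5500 + 0.5·0.4500) ≈ 0.6875
After 'red': P(biased) = 0.9·0.6875 / (0.9·0.6875 + 0.5·0.3125) ≈ 0.7984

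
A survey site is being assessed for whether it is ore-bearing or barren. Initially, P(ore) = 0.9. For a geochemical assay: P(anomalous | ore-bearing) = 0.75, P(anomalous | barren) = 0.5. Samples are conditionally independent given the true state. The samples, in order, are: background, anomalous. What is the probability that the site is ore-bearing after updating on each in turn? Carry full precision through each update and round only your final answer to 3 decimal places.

0.871

After 'background': P(ore) = 0.25·0.9000 / (0.25·0.9000 + 0.5·0.1000) ≈ 0.8182
After 'anomalous': P(ore) = 0.75·0.8182 / (0.75·0.8182 + 0.5·0.1818) ≈ 0.8710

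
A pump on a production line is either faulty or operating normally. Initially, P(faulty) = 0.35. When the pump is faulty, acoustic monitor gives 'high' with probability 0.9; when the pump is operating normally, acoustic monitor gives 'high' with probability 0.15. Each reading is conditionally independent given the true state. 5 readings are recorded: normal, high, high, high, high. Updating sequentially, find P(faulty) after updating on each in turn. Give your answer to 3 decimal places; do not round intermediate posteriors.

After 'normal': P(faulty) = 0.1·0.3500 / (0.1·0.3500 + 0.85·0.6500) ≈ 0.0596
After 'high': P(faulty) = 0.9·0.0596 / (0.9·0.0596 + 0.15·0.9404) ≈ 0.2754
After 'high': P(faulty) = 0.9·0.2754 / (0.9·0.2754 + 0.15·0.7246) ≈ 0.6952
After 'high': P(faulty) = 0.9·0.6952 / (0.9·0.6952 + 0.15·0.3048) ≈ 0.9319
After 'high': P(faulty) = 0.9·0.9319 / (0.9·0.9319 + 0.15·0.0681) ≈ 0.9880

0.988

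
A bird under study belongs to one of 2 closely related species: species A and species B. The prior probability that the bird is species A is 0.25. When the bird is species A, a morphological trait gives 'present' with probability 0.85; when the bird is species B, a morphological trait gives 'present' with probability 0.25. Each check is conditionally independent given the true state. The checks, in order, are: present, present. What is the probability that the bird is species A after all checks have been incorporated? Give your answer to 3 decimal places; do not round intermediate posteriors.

0.794

After 'present': P(species A) = 0.85·0.2500 / (0.85·0.2500 + 0.25·0.7500) ≈ 0.5312
After 'present': P(species A) = 0.85·0.5312 / (0.85·0.5312 + 0.25·0.4688) ≈ 0.7940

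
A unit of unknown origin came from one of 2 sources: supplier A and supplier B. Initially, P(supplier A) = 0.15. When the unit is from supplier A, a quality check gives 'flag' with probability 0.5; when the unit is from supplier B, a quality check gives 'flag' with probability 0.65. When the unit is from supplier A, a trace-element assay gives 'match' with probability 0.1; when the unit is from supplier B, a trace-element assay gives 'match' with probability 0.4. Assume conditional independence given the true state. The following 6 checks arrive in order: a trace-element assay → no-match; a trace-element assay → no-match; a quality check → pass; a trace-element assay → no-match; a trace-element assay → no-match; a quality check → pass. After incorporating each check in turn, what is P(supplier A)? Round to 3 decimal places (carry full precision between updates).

0.646

After a trace-element assay='no-match': P(supplier A) = 0.9·0.1500 / (0.9·0.1500 + 0.6·0.8500) ≈ 0.2093
After a trace-element assay='no-match': P(supplier A) = 0.9·0.2093 / (0.9·0.2093 + 0.6·0.7907) ≈ 0.2842
After a quality check='pass': P(supplier A) = 0.5·0.2842 / (0.5·0.2842 + 0.35·0.7158) ≈ 0.3619
After a trace-element assay='no-match': P(supplier A) = 0.9·0.3619 / (0.9·0.3619 + 0.6·0.6381) ≈ 0.4597
After a trace-element assay='no-match': P(supplier A) = 0.9·0.4597 / (0.9·0.4597 + 0.6·0.5403) ≈ 0.5607
After a quality check='pass': P(supplier A) = 0.5·0.5607 / (0.5·0.5607 + 0.35·0.4393) ≈ 0.6458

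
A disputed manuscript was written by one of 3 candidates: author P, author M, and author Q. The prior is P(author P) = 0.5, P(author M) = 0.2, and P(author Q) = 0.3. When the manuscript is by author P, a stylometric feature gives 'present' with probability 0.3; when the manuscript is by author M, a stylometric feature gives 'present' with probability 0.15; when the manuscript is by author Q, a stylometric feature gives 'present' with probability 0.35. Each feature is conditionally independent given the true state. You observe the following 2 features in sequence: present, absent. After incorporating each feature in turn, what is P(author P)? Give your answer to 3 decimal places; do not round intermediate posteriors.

After 'present': normaliser = 0.3·0.5000 + 0.15·0.2000 + 0.35·0.3000; P(author P) ≈ 0.5263, P(author M) ≈ 0.1053, P(author Q) ≈ 0.3684
After 'absent': normaliser = 0.7·0.5263 + 0.85·0.1053 + 0.65·0.3684; P(author P) ≈ 0.5283, P(author M) ≈ 0.1283, P(author Q) ≈ 0.3434

0.528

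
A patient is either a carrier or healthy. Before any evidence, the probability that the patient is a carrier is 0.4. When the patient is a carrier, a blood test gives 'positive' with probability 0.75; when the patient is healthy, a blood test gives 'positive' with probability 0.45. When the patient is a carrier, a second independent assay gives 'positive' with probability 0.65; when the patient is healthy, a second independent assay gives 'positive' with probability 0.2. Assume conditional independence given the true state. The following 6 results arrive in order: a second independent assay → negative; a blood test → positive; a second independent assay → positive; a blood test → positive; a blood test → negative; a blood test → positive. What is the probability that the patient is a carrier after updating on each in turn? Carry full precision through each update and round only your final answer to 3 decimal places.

Apply Bayes' rule sequentially, carrying P(carrier) forward.
After a second independent assay='negative': P(carrier) = 0.35·0.4000 / (0.35·0.4000 + 0.8·0.6000) ≈ 0.2258
After a blood test='positive': P(carrier) = 0.75·0.2258 / (0.75·0.2258 + 0.45·0.7742) ≈ 0.3271
After a second independent assay='positive': P(carrier) = 0.65·0.3271 / (0.65·0.3271 + 0.2·0.6729) ≈ 0.6124
After a blood test='positive': P(carrier) = 0.75·0.6124 / (0.75·0.6124 + 0.45·0.3876) ≈ 0.7248
After a blood test='negative': P(carrier) = 0.25·0.7248 / (0.25·0.7248 + 0.55·0.2752) ≈ 0.5448
After a blood test='positive': P(carrier) = 0.75·0.5448 / (0.75·0.5448 + 0.45·0.4552) ≈ 0.6661

0.666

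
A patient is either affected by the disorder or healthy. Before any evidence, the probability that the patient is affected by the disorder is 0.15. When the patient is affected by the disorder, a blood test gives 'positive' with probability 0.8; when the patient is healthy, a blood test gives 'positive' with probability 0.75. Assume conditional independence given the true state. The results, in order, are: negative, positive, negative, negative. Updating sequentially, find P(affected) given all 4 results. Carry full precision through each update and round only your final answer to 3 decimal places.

After 'negative': P(affected) = 0.2·0.1500 / (0.2·0.1500 + 0.25·0.8500) ≈ 0.1237
After 'positive': P(affected) = 0.8·0.1237 / (0.8·0.1237 + 0.75·0.8763) ≈ 0.1309
After 'negative': P(affected) = 0.2·0.1309 / (0.2·0.1309 + 0.25·0.8691) ≈ 0.1075
After 'negative': P(affected) = 0.2·0.1075 / (0.2·0.1075 + 0.25·0.8925) ≈ 0.0879

0.088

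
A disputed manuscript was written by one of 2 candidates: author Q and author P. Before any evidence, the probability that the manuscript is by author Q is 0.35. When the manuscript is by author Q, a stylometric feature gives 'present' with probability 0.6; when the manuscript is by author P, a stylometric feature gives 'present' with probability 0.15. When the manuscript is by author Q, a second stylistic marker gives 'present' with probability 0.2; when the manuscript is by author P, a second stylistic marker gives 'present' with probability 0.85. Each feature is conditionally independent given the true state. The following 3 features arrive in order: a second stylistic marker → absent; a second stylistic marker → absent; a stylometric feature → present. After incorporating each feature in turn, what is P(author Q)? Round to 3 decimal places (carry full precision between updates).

Apply Bayes' rule sequentially, carrying P(author Q) forward.
After a second stylistic marker='absent': P(author Q) = 0.8·0.3500 / (0.8·0.3500 + 0.15·0.6500) ≈ 0.7417
After a second stylistic marker='absent': P(author Q) = 0.8·0.7417 / (0.8·0.7417 + 0.15·0.2583) ≈ 0.9387
After a stylometric feature='present': P(author Q) = 0.6·0.9387 / (0.6·0.9387 + 0.15·0.0613) ≈ 0.9839

0.984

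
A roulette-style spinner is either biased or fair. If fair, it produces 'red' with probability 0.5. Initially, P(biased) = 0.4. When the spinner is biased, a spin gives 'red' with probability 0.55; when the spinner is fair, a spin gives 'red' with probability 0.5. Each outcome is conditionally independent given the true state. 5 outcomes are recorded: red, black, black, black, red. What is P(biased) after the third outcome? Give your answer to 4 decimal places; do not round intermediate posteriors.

Apply Bayes' rule sequentially, carrying P(biased) forward.
After 'red': P(biased) = 0.55·0.4000 / (0.55·0.4000 + 0.5·0.6000) ≈ 0.4231
After 'black': P(biased) = 0.45·0.4231 / (0.45·0.4231 + 0.5·0.5769) ≈ 0.3976
After 'black': P(biased) = 0.45·0.3976 / (0.45·0.3976 + 0.5·0.6024) ≈ 0.3726

0.3726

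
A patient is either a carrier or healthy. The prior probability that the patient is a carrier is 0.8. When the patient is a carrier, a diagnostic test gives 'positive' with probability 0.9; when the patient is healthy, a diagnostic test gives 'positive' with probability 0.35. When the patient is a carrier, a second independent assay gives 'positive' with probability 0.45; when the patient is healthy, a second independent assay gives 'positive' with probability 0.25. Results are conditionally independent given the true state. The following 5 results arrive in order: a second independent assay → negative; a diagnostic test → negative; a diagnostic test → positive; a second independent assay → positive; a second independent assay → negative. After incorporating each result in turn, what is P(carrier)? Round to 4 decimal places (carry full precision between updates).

0.6050

After a second independent assay='negative': P(carrier) = 0.55·0.8000 / (0.55·0.8000 + 0.75·0.2000) ≈ 0.7458
After a diagnostic test='negative': P(carrier) = 0.1·0.7458 / (0.1·0.7458 + 0.65·0.2542) ≈ 0.3110
After a diagnostic test='positive': P(carrier) = 0.9·0.3110 / (0.9·0.3110 + 0.35·0.6890) ≈ 0.5371
After a second independent assay='positive': P(carrier) = 0.45·0.5371 / (0.45·0.5371 + 0.25·0.4629) ≈ 0.6762
After a second independent assay='negative': P(carrier) = 0.55·0.6762 / (0.55·0.6762 + 0.75·0.3238) ≈ 0.6050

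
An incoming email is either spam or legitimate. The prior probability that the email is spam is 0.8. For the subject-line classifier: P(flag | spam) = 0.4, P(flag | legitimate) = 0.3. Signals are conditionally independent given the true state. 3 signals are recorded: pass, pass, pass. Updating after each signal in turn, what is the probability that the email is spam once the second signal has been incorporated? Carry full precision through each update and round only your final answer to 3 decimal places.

0.746

After 'pass': P(spam) = 0.6·0.8000 / (0.6·0.8000 + 0.7·0.2000) ≈ 0.7742
After 'pass': P(spam) = 0.6·0.7742 / (0.6·0.7742 + 0.7·0.2258) ≈ 0.7461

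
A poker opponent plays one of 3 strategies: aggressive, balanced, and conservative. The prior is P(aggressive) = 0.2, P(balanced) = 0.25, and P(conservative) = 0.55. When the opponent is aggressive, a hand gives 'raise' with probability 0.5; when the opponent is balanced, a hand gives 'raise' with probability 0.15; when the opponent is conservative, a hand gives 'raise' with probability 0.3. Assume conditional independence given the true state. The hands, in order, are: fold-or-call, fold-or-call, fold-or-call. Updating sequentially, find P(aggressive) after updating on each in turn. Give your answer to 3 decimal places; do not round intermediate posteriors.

0.068

Apply Bayes' rule sequentially, carrying P(aggressive) forward.
After 'fold-or-call': normaliser = 0.5·0.2000 + 0.85·0.2500 + 0.7·0.5500; P(aggressive) ≈ 0.1434, P(balanced) ≈ 0.3047, P(conservative) ≈ 0.5520
After 'fold-or-call': normaliser = 0.5·0.1434 + 0.85·0.3047 + 0.7·0.5520; P(aggressive) ≈ 0.1000, P(balanced) ≈ 0.3612, P(conservative) ≈ 0.5389
After 'fold-or-call': normaliser = 0.5·0.1000 + 0.85·0.3612 + 0.7·0.5389; P(aggressive) ≈ 0.0681, P(balanced) ≈ 0.4181, P(conservative) ≈ 0.5138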